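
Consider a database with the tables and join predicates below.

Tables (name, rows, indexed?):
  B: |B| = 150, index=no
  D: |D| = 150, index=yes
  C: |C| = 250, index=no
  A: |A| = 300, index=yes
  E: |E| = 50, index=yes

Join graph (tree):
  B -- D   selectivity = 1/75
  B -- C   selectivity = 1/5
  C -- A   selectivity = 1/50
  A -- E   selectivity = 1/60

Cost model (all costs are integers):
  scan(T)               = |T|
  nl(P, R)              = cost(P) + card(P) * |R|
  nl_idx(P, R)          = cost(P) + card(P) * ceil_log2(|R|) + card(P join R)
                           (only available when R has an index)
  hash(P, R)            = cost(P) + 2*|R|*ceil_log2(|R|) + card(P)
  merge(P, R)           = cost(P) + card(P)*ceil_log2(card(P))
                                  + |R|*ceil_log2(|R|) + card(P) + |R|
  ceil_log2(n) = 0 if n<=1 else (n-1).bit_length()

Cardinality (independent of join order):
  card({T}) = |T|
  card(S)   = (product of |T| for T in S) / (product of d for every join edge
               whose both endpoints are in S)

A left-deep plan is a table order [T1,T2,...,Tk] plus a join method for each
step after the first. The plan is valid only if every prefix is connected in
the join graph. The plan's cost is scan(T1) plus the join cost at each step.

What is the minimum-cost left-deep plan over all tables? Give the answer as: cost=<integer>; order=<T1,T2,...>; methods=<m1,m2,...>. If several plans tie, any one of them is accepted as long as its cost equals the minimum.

cost=48550; order=E,A,C,B,D; methods=nl_idx,hash,hash,hash

Selinger DP (subsets sized 1..n):
  {B}: scan cost=150, card=150
  {D}: scan cost=150, card=150
  {C}: scan cost=250, card=250
  {A}: scan cost=300, card=300
  {E}: scan cost=50, card=50
  {BD}: card=300; try (D,nl_idx)→1650, (D,hash)→2700, (B,hash)→2700, (D,merge)→2850, (B,merge)→2850, (D,nl)→22650 …(+1); best=1650 via (D,nl_idx)
  {BC}: card=7500; try (B,hash)→2900, (C,merge)→3750, (B,merge)→3850, (C,hash)→4300, (C,nl)→37650, (B,nl)→37750; best=2900 via (B,hash)
  {AC}: card=1500; try (A,nl_idx)→4000, (C,hash)→4600, (A,merge)→5500, (C,merge)→5550, (A,hash)→5900, (A,nl)→75250 …(+1); best=4000 via (A,nl_idx)
  {AE}: card=250; try (A,nl_idx)→750, (E,hash)→1200, (E,nl_idx)→2350, (A,merge)→3400, (E,merge)→3650, (A,hash)→5500 …(+2); best=750 via (A,nl_idx)
  {BCD}: card=15000; try (C,hash)→5950, (C,merge)→6900, (D,hash)→12800, (C,nl)→76650, (D,nl_idx)→77900, (D,merge)→109250 …(+1); best=5950 via (C,hash)
  {ABC}: card=45000; try (B,hash)→7900, (A,hash)→15800, (B,merge)→23350, (A,merge)→110900, (A,nl_idx)→115400, (B,nl)→229000 …(+1); best=7900 via (B,hash)
  {ACE}: card=1250; try (C,hash)→5000, (C,merge)→5250, (E,hash)→6100, (E,nl_idx)→14250, (E,merge)→22350, (C,nl)→63250 …(+1); best=5000 via (C,hash)
  {ABCD}: card=90000; try (A,hash)→26350, (D,hash)→55300, (A,nl_idx)→230950, (A,merge)→233950, (D,nl_idx)→457900, (D,merge)→774250 …(+2); best=26350 via (A,hash)
  {ABCE}: card=37500; try (B,hash)→8650, (B,merge)→21350, (E,hash)→53500, (B,nl)→192500, (E,nl_idx)→315400, (E,merge)→773250 …(+1); best=8650 via (B,hash)
  {ABCDE}: card=75000; try (D,hash)→48550, (E,hash)→116950, (D,nl_idx)→383650, (E,nl_idx)→641350, (D,merge)→647500, (E,merge)→1646700 …(+2); best=48550 via (D,hash)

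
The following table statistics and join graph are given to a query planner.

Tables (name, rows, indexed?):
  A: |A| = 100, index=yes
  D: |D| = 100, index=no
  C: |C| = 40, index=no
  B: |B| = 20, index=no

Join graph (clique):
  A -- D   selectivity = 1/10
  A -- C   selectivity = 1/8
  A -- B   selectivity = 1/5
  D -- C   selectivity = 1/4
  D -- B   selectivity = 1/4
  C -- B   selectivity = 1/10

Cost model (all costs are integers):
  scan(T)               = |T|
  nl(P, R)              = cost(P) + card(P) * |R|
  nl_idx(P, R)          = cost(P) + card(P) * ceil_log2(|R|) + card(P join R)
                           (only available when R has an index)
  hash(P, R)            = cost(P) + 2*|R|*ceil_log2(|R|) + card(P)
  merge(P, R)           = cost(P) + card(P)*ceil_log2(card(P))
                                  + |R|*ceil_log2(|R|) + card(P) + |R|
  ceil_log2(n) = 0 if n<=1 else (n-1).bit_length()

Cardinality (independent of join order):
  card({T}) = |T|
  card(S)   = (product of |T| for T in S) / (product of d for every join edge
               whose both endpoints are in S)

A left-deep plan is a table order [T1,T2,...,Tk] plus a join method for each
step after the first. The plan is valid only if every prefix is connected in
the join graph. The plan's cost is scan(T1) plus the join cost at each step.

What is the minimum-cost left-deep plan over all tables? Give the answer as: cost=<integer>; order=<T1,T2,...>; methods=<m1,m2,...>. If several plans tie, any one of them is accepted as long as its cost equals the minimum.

cost=2640; order=C,B,A,D; methods=hash,nl_idx,hash

Selinger DP (subsets sized 1..n):
  {A}: scan cost=100, card=100
  {D}: scan cost=100, card=100
  {C}: scan cost=40, card=40
  {B}: scan cost=20, card=20
  {AD}: card=1000; try (D,hash)→1600, (A,hash)→1600, (D,merge)→1700, (A,merge)→1700, (A,nl_idx)→1800, (D,nl)→10100 …(+1); best=1600 via (D,hash)
  {AC}: card=500; try (C,hash)→680, (A,nl_idx)→820, (A,merge)→1120, (C,merge)→1180, (A,hash)→1480, (A,nl)→4040 …(+1); best=680 via (C,hash)
  {AB}: card=400; try (B,hash)→400, (A,nl_idx)→560, (A,merge)→940, (B,merge)→1020, (A,hash)→1440, (A,nl)→2020 …(+1); best=400 via (B,hash)
  {CD}: card=1000; try (C,hash)→680, (D,merge)→1120, (C,merge)→1180, (D,hash)→1480, (D,nl)→4040, (C,nl)→4100; best=680 via (C,hash)
  {BD}: card=500; try (B,hash)→400, (D,merge)→940, (B,merge)→1020, (D,hash)→1440, (D,nl)→2020, (B,nl)→2100; best=400 via (B,hash)
  {BC}: card=80; try (B,hash)→280, (C,merge)→420, (B,merge)→440, (C,hash)→520, (C,nl)→820, (B,nl)→840; best=280 via (B,hash)
  {ACD}: card=1250; try (D,hash)→2580, (C,hash)→3080, (A,hash)→3080, (D,merge)→6480, (A,nl_idx)→8930, (A,merge)→12480 …(+4); best=2580 via (D,hash)
  {ABD}: card=1000; try (D,hash)→2200, (A,hash)→2300, (B,hash)→2800, (A,nl_idx)→4900, (D,merge)→5200, (A,merge)→6200 …(+4); best=2200 via (D,hash)
  {ABC}: card=200; try (A,nl_idx)→1040, (C,hash)→1280, (B,hash)→1380, (A,merge)→1720, (A,hash)→1760, (C,merge)→4680 …(+4); best=1040 via (A,nl_idx)
  {BCD}: card=500; try (C,hash)→1380, (D,merge)→1720, (D,hash)→1760, (B,hash)→1880, (C,merge)→5680, (D,nl)→8280 …(+3); best=1380 via (C,hash)
  {ABCD}: card=125; try (D,hash)→2640, (A,hash)→3280, (D,merge)→3640, (C,hash)→3680, (B,hash)→4030, (A,nl_idx)→5005 …(+7); best=2640 via (D,hash)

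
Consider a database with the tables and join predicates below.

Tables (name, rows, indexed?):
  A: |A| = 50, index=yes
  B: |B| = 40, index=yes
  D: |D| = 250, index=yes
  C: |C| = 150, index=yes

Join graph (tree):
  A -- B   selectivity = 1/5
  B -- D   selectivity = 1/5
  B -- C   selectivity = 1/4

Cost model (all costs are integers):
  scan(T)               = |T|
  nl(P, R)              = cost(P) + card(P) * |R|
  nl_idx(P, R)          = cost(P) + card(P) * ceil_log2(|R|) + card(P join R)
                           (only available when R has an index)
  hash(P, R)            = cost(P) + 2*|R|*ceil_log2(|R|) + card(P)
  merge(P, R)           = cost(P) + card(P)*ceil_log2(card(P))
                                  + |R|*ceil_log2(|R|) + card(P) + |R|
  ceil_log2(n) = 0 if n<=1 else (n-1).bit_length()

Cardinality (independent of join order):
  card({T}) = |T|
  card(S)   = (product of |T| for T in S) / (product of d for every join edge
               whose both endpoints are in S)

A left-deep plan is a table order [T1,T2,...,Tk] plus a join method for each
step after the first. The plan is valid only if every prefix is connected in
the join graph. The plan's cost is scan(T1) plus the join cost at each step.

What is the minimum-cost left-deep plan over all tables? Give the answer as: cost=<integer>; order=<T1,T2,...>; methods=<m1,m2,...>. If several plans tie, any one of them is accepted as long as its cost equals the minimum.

Selinger DP (subsets sized 1..n):
  {A}: scan cost=50, card=50
  {B}: scan cost=40, card=40
  {D}: scan cost=250, card=250
  {C}: scan cost=150, card=150
  {AB}: card=400; try (B,hash)→580, (A,merge)→670, (B,merge)→680, (A,hash)→680, (A,nl_idx)→680, (B,nl_idx)→750 …(+2); best=580 via (B,hash)
  {BD}: card=2000; try (B,hash)→980, (D,nl_idx)→2360, (D,merge)→2570, (B,merge)→2780, (B,nl_idx)→3750, (D,hash)→4080 …(+2); best=980 via (B,hash)
  {BC}: card=1500; try (B,hash)→780, (C,merge)→1670, (B,merge)→1780, (C,nl_idx)→1860, (C,hash)→2480, (B,nl_idx)→2550 …(+2); best=780 via (B,hash)
  {ABD}: card=20000; try (A,hash)→3580, (D,hash)→4980, (D,merge)→6830, (D,nl_idx)→23780, (A,merge)→25330, (A,nl_idx)→32980 …(+2); best=3580 via (A,hash)
  {ABC}: card=15000; try (A,hash)→2880, (C,hash)→3380, (C,merge)→5930, (C,nl_idx)→18780, (A,merge)→19130, (A,nl_idx)→24780 …(+2); best=2880 via (A,hash)
  {BCD}: card=75000; try (C,hash)→5380, (D,hash)→6280, (D,merge)→21030, (C,merge)→26330, (D,nl_idx)→87780, (C,nl_idx)→91980 …(+2); best=5380 via (C,hash)
  {ABCD}: card=750000; try (D,hash)→21880, (C,hash)→25980, (A,hash)→80980, (D,merge)→230130, (C,merge)→324930, (D,nl_idx)→872880 …(+6); best=21880 via (D,hash)

cost=21880; order=C,B,A,D; methods=hash,hash,hash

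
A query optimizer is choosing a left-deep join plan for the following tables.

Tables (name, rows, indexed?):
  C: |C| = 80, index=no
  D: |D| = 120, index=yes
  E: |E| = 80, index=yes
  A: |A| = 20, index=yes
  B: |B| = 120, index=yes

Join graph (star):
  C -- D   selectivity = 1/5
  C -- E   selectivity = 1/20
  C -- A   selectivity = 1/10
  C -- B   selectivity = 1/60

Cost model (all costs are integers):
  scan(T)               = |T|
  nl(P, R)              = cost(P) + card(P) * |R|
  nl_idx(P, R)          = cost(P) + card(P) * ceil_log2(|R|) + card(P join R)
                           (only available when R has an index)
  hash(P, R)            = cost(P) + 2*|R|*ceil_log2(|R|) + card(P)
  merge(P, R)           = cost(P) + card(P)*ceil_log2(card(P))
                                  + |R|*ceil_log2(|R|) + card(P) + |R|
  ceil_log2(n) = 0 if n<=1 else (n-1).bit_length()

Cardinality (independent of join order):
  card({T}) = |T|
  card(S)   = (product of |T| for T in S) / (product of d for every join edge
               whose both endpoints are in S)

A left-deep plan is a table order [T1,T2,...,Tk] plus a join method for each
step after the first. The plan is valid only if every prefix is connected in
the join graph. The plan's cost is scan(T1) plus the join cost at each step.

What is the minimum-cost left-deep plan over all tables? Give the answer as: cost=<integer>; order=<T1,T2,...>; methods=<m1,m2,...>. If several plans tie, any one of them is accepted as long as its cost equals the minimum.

Selinger DP (subsets sized 1..n):
  {C}: scan cost=80, card=80
  {D}: scan cost=120, card=120
  {E}: scan cost=80, card=80
  {A}: scan cost=20, card=20
  {B}: scan cost=120, card=120
  {CD}: card=1920; try (C,hash)→1360, (D,merge)→1680, (C,merge)→1720, (D,hash)→1840, (D,nl_idx)→2560, (D,nl)→9680 …(+1); best=1360 via (C,hash)
  {CE}: card=320; try (E,nl_idx)→960, (E,hash)→1280, (C,hash)→1280, (E,merge)→1360, (C,merge)→1360, (E,nl)→6480 …(+1); best=960 via (E,nl_idx)
  {AC}: card=160; try (A,hash)→360, (A,nl_idx)→640, (C,merge)→780, (A,merge)→840, (C,hash)→1160, (C,nl)→1620 …(+1); best=360 via (A,hash)
  {BC}: card=160; try (B,nl_idx)→800, (C,hash)→1360, (B,merge)→1680, (C,merge)→1720, (B,hash)→1840, (B,nl)→9680 …(+1); best=800 via (B,nl_idx)
  {CDE}: card=7680; try (D,hash)→2960, (E,hash)→4400, (D,merge)→5120, (D,nl_idx)→10880, (E,nl_idx)→22480, (E,merge)→25040 …(+2); best=2960 via (D,hash)
  {ACD}: card=3840; try (D,hash)→2200, (D,merge)→2760, (A,hash)→3480, (D,nl_idx)→5320, (A,nl_idx)→14800, (D,nl)→19560 …(+2); best=2200 via (D,hash)
  {BCD}: card=3840; try (D,hash)→2640, (D,merge)→3200, (B,hash)→4960, (D,nl_idx)→5760, (B,nl_idx)→18640, (D,nl)→20000 …(+2); best=2640 via (D,hash)
  {ACE}: card=640; try (A,hash)→1480, (E,hash)→1640, (E,nl_idx)→2120, (E,merge)→2440, (A,nl_idx)→3200, (A,merge)→4280 …(+2); best=1480 via (A,hash)
  {BCE}: card=640; try (E,hash)→2080, (E,nl_idx)→2560, (E,merge)→2880, (B,hash)→2960, (B,nl_idx)→3840, (B,merge)→5120 …(+2); best=2080 via (E,hash)
  {ABC}: card=320; try (A,hash)→1160, (B,nl_idx)→1800, (A,nl_idx)→1920, (B,hash)→2200, (A,merge)→2360, (B,merge)→2760 …(+2); best=1160 via (A,hash)
  {ACDE}: card=15360; try (D,hash)→3800, (E,hash)→7160, (D,merge)→9480, (A,hash)→10840, (D,nl_idx)→21320, (E,nl_idx)→44440 …(+6); best=3800 via (D,hash)
  {BCDE}: card=15360; try (D,hash)→4400, (E,hash)→7600, (D,merge)→10080, (B,hash)→12320, (D,nl_idx)→21920, (E,nl_idx)→44880 …(+6); best=4400 via (D,hash)
  {ABCD}: card=7680; try (D,hash)→3160, (D,merge)→5320, (A,hash)→6680, (B,hash)→7720, (D,nl_idx)→11080, (A,nl_idx)→29520 …(+6); best=3160 via (D,hash)
  {ABCE}: card=1280; try (E,hash)→2600, (A,hash)→2920, (B,hash)→3800, (E,nl_idx)→4680, (E,merge)→5000, (A,nl_idx)→6560 …(+6); best=2600 via (E,hash)
  {ABCDE}: card=30720; try (D,hash)→5560, (E,hash)→11960, (D,merge)→18920, (A,hash)→19960, (B,hash)→20840, (D,nl_idx)→42280 …(+10); best=5560 via (D,hash)

cost=5560; order=C,B,A,E,D; methods=nl_idx,hash,hash,hash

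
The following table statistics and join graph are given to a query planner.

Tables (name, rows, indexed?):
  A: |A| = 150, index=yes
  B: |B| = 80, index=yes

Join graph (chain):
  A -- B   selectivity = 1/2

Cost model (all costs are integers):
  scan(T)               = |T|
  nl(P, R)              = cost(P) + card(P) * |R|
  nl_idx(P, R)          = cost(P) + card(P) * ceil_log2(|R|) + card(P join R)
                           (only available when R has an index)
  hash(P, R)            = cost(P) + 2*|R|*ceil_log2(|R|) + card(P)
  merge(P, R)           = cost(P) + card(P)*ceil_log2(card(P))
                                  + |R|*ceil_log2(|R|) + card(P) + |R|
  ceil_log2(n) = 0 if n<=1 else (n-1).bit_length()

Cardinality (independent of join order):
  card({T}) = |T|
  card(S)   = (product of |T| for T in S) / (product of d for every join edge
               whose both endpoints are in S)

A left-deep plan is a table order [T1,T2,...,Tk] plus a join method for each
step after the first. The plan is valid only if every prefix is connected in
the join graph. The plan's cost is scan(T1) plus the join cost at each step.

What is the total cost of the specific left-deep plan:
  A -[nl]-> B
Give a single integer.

12150

step 1: scan A: cost=150, card=150
step 2: join B via nl
    card(P join B) = 150*80/(2) = 6000
    cost = 150 + 150*80 = 12150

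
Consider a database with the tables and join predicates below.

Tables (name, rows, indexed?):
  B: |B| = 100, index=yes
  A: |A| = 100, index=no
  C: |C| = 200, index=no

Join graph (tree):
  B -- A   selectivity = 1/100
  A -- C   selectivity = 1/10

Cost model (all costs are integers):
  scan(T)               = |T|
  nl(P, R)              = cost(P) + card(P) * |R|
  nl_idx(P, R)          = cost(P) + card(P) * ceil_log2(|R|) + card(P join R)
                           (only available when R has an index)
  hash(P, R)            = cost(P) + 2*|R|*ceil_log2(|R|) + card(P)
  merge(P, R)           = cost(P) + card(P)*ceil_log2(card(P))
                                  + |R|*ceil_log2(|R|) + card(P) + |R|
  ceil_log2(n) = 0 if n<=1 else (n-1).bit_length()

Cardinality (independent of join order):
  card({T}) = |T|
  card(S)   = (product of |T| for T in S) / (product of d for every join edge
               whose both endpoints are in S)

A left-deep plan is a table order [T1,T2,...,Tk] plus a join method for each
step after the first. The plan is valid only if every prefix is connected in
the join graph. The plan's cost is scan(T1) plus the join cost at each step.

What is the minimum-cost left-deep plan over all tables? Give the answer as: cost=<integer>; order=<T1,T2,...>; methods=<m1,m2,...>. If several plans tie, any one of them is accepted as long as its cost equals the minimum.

cost=3500; order=A,B,C; methods=nl_idx,merge

Selinger DP (subsets sized 1..n):
  {B}: scan cost=100, card=100
  {A}: scan cost=100, card=100
  {C}: scan cost=200, card=200
  {AB}: card=100; try (B,nl_idx)→900, (B,hash)→1600, (A,hash)→1600, (B,merge)→1700, (A,merge)→1700, (B,nl)→10100 …(+1); best=900 via (B,nl_idx)
  {AC}: card=2000; try (A,hash)→1800, (C,merge)→2700, (A,merge)→2800, (C,hash)→3400, (C,nl)→20100, (A,nl)→20200; best=1800 via (A,hash)
  {ABC}: card=2000; try (C,merge)→3500, (C,hash)→4200, (B,hash)→5200, (B,nl_idx)→17800, (C,nl)→20900, (B,merge)→26600 …(+1); best=3500 via (C,merge)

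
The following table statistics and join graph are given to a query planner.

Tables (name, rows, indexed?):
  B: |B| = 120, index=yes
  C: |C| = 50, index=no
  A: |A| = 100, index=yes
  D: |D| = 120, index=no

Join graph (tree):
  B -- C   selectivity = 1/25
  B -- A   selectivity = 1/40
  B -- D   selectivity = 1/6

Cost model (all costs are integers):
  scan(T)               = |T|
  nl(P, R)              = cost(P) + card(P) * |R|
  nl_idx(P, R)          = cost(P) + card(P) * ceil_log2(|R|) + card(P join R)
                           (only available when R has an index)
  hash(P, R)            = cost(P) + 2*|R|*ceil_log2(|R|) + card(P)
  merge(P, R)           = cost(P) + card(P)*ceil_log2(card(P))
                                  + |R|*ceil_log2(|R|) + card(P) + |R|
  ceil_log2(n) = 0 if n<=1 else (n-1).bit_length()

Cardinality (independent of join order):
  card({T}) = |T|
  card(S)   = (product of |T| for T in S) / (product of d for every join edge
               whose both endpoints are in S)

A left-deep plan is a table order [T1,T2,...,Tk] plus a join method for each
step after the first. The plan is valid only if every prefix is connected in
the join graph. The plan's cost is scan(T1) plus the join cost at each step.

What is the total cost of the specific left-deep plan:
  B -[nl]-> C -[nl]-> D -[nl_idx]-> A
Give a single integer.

step 1: scan B: cost=120, card=120
step 2: join C via nl
    card(P join C) = 120*50/(25) = 240
    cost = 120 + 120*50 = 6120
step 3: join D via nl
    card(P join D) = 240*120/(6) = 4800
    cost = 6120 + 240*120 = 34920
step 4: join A via nl_idx
    card(P join A) = 4800*100/(40) = 12000
    cost = 34920 + 4800*7 + 12000 = 80520

80520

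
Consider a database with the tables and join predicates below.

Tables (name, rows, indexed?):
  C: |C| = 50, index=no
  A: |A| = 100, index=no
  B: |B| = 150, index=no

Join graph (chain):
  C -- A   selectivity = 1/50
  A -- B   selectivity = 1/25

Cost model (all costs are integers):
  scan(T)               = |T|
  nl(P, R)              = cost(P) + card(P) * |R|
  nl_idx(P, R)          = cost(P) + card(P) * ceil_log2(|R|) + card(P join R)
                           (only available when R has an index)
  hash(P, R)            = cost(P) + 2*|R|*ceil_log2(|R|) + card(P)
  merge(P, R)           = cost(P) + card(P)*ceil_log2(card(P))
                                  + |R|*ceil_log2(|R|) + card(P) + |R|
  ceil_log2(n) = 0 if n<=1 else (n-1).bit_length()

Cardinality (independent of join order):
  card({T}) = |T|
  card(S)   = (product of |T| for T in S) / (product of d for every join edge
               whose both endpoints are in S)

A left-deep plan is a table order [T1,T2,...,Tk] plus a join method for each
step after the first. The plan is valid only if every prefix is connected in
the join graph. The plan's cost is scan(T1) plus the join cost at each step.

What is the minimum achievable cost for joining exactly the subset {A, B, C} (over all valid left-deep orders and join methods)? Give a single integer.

2900

Selinger DP over subsets of {A,B,C}:
  {C}: scan cost=50, card=50
  {A}: scan cost=100, card=100
  {B}: scan cost=150, card=150
  {AC}: card=100; try (C,hash)→800, (A,merge)→1200, (C,merge)→1250, (A,hash)→1500, (A,nl)→5050, (C,nl)→5100; best=800 via (C,hash)
  {AB}: card=600; try (A,hash)→1700, (B,merge)→2250, (A,merge)→2300, (B,hash)→2600, (B,nl)→15100, (A,nl)→15150; best=1700 via (A,hash)
  {ABC}: card=600; try (C,hash)→2900, (B,merge)→2950, (B,hash)→3300, (C,merge)→8650, (B,nl)→15800, (C,nl)→31700; best=2900 via (C,hash)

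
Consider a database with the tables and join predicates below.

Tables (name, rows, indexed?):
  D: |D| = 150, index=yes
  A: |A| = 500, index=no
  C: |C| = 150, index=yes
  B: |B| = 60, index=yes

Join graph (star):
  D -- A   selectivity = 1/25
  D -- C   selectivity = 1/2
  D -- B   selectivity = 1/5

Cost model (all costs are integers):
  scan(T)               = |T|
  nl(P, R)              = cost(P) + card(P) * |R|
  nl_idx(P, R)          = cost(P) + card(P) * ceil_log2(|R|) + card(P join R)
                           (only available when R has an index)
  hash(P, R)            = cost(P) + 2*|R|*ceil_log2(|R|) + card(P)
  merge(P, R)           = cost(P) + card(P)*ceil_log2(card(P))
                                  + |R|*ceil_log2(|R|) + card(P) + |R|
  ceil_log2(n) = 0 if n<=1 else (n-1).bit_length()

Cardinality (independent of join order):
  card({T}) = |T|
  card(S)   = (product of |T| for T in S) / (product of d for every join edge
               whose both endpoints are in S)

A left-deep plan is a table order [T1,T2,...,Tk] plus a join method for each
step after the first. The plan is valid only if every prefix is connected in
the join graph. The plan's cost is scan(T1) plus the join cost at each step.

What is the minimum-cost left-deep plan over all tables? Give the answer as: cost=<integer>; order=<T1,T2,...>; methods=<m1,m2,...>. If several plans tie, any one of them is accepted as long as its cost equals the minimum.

cost=45520; order=A,D,B,C; methods=hash,hash,hash

Selinger DP (subsets sized 1..n):
  {D}: scan cost=150, card=150
  {A}: scan cost=500, card=500
  {C}: scan cost=150, card=150
  {B}: scan cost=60, card=60
  {AD}: card=3000; try (D,hash)→3400, (A,merge)→6500, (D,merge)→6850, (D,nl_idx)→7500, (A,hash)→9300, (A,nl)→75150 …(+1); best=3400 via (D,hash)
  {CD}: card=11250; try (D,hash)→2700, (C,hash)→2700, (D,merge)→2850, (C,merge)→2850, (D,nl_idx)→12600, (C,nl_idx)→12600 …(+2); best=2700 via (D,hash)
  {BD}: card=1800; try (B,hash)→1020, (D,merge)→1830, (B,merge)→1920, (D,nl_idx)→2340, (D,hash)→2520, (B,nl_idx)→2850 …(+2); best=1020 via (B,hash)
  {ACD}: card=225000; try (C,hash)→8800, (A,hash)→22950, (C,merge)→43750, (A,merge)→176450, (C,nl_idx)→252400, (C,nl)→453400 …(+1); best=8800 via (C,hash)
  {ABD}: card=36000; try (B,hash)→7120, (A,hash)→11820, (A,merge)→27620, (B,merge)→42820, (B,nl_idx)→57400, (B,nl)→183400 …(+1); best=7120 via (B,hash)
  {BCD}: card=135000; try (C,hash)→5220, (B,hash)→14670, (C,merge)→23970, (C,nl_idx)→150420, (B,merge)→171870, (B,nl_idx)→205200 …(+2); best=5220 via (C,hash)
  {ABCD}: card=2700000; try (C,hash)→45520, (A,hash)→149220, (B,hash)→234520, (C,merge)→620470, (A,merge)→2575220, (C,nl_idx)→2995120 …(+5); best=45520 via (C,hash)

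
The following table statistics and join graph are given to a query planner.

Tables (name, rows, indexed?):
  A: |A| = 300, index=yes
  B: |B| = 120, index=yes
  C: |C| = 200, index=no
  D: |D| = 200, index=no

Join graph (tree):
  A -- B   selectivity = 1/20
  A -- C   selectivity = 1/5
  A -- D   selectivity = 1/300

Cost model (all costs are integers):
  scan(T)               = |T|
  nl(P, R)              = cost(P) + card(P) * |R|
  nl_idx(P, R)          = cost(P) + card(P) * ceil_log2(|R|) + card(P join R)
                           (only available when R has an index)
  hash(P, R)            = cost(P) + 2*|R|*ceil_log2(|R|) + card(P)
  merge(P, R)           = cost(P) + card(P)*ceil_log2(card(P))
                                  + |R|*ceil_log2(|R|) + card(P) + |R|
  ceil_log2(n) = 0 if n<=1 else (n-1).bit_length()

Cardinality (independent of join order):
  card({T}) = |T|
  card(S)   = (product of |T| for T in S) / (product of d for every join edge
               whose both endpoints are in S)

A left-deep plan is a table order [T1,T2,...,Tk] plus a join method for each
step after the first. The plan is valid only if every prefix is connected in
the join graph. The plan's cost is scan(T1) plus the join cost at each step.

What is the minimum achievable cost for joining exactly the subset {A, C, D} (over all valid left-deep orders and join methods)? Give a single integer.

Selinger DP over subsets of {A,C,D}:
  {A}: scan cost=300, card=300
  {C}: scan cost=200, card=200
  {D}: scan cost=200, card=200
  {AC}: card=12000; try (C,hash)→3800, (A,merge)→5000, (C,merge)→5100, (A,hash)→5800, (A,nl_idx)→14000, (A,nl)→60200 …(+1); best=3800 via (C,hash)
  {AD}: card=200; try (A,nl_idx)→2200, (D,hash)→3800, (A,merge)→5000, (D,merge)→5100, (A,hash)→5800, (A,nl)→60200 …(+1); best=2200 via (A,nl_idx)
  {ACD}: card=8000; try (C,hash)→5600, (C,merge)→5800, (D,hash)→19000, (C,nl)→42200, (D,merge)→185600, (D,nl)→2403800; best=5600 via (C,hash)

5600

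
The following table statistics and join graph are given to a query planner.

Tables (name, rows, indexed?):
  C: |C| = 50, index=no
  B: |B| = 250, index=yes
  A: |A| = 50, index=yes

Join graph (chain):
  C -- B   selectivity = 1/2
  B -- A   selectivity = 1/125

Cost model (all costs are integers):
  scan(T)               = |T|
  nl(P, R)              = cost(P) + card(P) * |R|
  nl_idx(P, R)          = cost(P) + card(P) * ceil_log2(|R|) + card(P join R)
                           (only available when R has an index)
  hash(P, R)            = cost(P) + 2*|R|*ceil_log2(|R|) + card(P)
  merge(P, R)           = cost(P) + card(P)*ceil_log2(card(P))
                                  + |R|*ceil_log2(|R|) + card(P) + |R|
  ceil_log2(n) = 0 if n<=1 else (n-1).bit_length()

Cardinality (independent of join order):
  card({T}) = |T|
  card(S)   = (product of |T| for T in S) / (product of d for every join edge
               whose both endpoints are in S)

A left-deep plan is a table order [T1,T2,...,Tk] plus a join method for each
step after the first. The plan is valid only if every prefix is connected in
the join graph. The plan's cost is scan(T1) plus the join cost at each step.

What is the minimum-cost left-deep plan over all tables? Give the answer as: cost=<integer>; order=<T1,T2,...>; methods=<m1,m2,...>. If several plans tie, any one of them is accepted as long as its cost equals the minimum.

Selinger DP (subsets sized 1..n):
  {C}: scan cost=50, card=50
  {B}: scan cost=250, card=250
  {A}: scan cost=50, card=50
  {BC}: card=6250; try (C,hash)→1100, (B,merge)→2650, (C,merge)→2850, (B,hash)→4100, (B,nl_idx)→6700, (B,nl)→12550 …(+1); best=1100 via (C,hash)
  {AB}: card=100; try (B,nl_idx)→550, (A,hash)→1100, (A,nl_idx)→1850, (B,merge)→2650, (A,merge)→2850, (B,hash)→4100 …(+2); best=550 via (B,nl_idx)
  {ABC}: card=2500; try (C,hash)→1250, (C,merge)→1700, (C,nl)→5550, (A,hash)→7950, (A,nl_idx)→41100, (A,merge)→88950 …(+1); best=1250 via (C,hash)

cost=1250; order=A,B,C; methods=nl_idx,hash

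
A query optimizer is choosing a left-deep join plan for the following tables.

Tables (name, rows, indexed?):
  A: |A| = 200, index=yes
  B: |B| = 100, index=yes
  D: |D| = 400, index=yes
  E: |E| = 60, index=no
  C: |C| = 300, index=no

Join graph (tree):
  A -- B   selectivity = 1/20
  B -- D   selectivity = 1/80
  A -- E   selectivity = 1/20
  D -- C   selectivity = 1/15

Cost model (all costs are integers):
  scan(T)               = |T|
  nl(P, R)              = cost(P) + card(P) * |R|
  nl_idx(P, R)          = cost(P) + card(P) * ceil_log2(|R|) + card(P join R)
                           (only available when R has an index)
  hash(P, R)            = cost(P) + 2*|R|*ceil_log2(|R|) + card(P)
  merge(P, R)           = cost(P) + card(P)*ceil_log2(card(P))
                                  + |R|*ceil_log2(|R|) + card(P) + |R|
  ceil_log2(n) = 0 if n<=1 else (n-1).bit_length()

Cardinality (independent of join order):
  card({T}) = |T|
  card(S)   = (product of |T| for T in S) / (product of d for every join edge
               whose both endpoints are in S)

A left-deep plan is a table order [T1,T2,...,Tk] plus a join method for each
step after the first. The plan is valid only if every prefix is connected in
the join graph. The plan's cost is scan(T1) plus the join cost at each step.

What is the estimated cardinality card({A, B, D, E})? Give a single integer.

Tables in S: A(200), B(100), D(400), E(60)
Edges inside S: A-B(d=20), B-D(d=80), A-E(d=20)
numerator = 200 * 100 * 400 * 60 = 480000000
denominator = 20 * 80 * 20 = 32000
card(S) = 480000000 / 32000 = 15000

15000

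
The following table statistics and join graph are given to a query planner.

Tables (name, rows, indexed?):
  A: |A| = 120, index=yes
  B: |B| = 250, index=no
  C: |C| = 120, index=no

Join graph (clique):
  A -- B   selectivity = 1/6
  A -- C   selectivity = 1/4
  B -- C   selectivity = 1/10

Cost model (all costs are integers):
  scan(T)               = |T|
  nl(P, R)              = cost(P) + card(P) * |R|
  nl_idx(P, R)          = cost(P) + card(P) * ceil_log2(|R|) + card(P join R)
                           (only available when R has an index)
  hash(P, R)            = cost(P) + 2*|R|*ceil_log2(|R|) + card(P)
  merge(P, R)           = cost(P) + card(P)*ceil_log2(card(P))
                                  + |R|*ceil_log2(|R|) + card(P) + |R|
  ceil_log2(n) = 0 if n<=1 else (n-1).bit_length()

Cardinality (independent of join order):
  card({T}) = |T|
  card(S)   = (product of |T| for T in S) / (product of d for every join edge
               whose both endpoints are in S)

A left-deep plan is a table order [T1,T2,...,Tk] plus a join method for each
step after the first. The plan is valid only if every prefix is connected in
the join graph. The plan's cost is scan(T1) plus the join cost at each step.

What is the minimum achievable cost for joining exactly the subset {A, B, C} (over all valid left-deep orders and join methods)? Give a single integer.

6860

Selinger DP over subsets of {A,B,C}:
  {A}: scan cost=120, card=120
  {B}: scan cost=250, card=250
  {C}: scan cost=120, card=120
  {AB}: card=5000; try (A,hash)→2180, (B,merge)→3330, (A,merge)→3460, (B,hash)→4240, (A,nl_idx)→7000, (B,nl)→30120 …(+1); best=2180 via (A,hash)
  {AC}: card=3600; try (C,hash)→1920, (A,hash)→1920, (C,merge)→2040, (A,merge)→2040, (A,nl_idx)→4560, (C,nl)→14520 …(+1); best=1920 via (C,hash)
  {BC}: card=3000; try (C,hash)→2180, (B,merge)→3330, (C,merge)→3460, (B,hash)→4240, (B,nl)→30120, (C,nl)→30250; best=2180 via (C,hash)
  {ABC}: card=15000; try (A,hash)→6860, (C,hash)→8860, (B,hash)→9520, (A,nl_idx)→38180, (A,merge)→42140, (B,merge)→50970 …(+4); best=6860 via (A,hash)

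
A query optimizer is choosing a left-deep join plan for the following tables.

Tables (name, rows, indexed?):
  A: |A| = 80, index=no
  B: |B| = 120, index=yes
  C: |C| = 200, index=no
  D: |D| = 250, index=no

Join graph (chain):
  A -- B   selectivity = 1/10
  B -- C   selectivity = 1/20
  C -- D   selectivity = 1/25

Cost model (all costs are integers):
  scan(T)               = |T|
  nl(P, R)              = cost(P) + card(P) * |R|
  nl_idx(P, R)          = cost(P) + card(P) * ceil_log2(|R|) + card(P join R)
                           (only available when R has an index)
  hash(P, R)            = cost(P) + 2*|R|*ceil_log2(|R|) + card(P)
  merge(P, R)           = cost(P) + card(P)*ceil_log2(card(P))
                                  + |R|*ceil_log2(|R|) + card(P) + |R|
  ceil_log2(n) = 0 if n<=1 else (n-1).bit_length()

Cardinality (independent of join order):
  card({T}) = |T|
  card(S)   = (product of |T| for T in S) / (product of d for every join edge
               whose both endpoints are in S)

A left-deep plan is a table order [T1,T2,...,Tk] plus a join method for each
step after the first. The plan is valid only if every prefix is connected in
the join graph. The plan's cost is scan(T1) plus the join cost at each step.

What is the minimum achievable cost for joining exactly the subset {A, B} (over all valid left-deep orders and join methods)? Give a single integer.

1360

Selinger DP over subsets of {A,B}:
  {A}: scan cost=80, card=80
  {B}: scan cost=120, card=120
  {AB}: card=960; try (A,hash)→1360, (B,nl_idx)→1600, (B,merge)→1680, (A,merge)→1720, (B,hash)→1840, (B,nl)→9680 …(+1); best=1360 via (A,hash)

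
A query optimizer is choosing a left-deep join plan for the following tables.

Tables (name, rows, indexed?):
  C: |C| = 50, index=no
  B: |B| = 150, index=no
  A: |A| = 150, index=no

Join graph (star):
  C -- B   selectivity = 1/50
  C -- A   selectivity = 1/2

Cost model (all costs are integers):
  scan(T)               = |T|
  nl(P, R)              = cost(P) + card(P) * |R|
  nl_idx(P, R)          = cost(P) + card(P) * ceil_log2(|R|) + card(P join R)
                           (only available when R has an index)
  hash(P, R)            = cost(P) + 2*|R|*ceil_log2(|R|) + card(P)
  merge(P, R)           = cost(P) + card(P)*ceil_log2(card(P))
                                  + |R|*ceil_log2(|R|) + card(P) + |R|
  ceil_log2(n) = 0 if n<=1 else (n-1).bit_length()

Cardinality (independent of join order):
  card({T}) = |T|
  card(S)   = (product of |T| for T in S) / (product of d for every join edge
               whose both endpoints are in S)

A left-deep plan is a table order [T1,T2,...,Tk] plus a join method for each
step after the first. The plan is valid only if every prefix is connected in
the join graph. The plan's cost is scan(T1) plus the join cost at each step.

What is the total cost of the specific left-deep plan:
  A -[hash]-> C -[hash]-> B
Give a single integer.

step 1: scan A: cost=150, card=150
step 2: join C via hash
    card(P join C) = 150*50/(2) = 3750
    cost = 150 + 2*50*6 + 150 = 900
step 3: join B via hash
    card(P join B) = 3750*150/(50) = 11250
    cost = 900 + 2*150*8 + 3750 = 7050

7050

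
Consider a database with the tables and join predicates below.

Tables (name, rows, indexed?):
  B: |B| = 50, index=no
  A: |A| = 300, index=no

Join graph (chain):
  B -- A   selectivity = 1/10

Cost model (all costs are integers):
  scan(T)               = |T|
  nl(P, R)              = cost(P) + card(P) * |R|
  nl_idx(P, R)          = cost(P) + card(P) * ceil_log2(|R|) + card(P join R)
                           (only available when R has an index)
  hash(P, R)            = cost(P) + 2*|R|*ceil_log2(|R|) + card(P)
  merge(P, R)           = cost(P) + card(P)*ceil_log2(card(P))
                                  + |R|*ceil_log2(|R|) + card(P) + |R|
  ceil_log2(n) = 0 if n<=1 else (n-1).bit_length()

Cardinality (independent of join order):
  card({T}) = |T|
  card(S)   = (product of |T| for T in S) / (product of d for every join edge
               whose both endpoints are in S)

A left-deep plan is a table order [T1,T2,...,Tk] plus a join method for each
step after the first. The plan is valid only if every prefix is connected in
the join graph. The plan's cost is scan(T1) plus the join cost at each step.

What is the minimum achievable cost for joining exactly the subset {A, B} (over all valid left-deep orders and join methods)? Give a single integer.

1200

Selinger DP over subsets of {A,B}:
  {B}: scan cost=50, card=50
  {A}: scan cost=300, card=300
  {AB}: card=1500; try (B,hash)→1200, (A,merge)→3400, (B,merge)→3650, (A,hash)→5500, (A,nl)→15050, (B,nl)→15300; best=1200 via (B,hash)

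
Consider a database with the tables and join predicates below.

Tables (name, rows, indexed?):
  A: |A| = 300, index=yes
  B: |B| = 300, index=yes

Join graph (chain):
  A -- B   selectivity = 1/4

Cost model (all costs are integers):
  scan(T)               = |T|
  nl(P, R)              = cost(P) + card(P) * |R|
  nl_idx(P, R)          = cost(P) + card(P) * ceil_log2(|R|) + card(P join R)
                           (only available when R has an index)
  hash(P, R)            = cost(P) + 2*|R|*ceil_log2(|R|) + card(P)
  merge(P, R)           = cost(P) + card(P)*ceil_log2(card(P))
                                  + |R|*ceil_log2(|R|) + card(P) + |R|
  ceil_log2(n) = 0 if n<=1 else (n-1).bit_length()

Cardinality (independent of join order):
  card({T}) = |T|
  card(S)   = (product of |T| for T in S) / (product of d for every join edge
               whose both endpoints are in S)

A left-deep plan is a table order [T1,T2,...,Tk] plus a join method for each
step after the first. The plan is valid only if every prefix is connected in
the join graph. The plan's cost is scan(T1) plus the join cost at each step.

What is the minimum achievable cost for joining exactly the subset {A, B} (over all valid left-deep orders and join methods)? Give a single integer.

Selinger DP over subsets of {A,B}:
  {A}: scan cost=300, card=300
  {B}: scan cost=300, card=300
  {AB}: card=22500; try (B,hash)→6000, (A,hash)→6000, (B,merge)→6300, (A,merge)→6300, (B,nl_idx)→25500, (A,nl_idx)→25500 …(+2); best=6000 via (B,hash)

6000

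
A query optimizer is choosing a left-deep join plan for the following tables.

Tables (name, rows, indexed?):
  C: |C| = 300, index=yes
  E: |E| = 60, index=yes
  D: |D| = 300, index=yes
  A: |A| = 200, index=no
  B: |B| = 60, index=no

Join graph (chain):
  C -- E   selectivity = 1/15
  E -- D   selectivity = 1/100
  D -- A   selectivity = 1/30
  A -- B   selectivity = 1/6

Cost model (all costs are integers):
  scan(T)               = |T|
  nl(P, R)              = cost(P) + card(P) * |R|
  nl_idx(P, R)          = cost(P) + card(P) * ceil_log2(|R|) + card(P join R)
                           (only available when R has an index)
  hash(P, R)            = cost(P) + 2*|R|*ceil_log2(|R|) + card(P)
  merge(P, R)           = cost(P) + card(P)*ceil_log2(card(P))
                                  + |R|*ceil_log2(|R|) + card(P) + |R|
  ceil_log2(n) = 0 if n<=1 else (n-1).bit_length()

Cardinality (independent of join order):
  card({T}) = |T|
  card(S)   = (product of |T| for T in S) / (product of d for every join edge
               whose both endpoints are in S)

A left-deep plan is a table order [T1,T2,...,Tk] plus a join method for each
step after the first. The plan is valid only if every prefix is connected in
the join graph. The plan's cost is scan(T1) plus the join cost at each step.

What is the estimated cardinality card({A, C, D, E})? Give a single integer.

Tables in S: A(200), C(300), D(300), E(60)
Edges inside S: C-E(d=15), E-D(d=100), D-A(d=30)
numerator = 200 * 300 * 300 * 60 = 1080000000
denominator = 15 * 100 * 30 = 45000
card(S) = 1080000000 / 45000 = 24000

24000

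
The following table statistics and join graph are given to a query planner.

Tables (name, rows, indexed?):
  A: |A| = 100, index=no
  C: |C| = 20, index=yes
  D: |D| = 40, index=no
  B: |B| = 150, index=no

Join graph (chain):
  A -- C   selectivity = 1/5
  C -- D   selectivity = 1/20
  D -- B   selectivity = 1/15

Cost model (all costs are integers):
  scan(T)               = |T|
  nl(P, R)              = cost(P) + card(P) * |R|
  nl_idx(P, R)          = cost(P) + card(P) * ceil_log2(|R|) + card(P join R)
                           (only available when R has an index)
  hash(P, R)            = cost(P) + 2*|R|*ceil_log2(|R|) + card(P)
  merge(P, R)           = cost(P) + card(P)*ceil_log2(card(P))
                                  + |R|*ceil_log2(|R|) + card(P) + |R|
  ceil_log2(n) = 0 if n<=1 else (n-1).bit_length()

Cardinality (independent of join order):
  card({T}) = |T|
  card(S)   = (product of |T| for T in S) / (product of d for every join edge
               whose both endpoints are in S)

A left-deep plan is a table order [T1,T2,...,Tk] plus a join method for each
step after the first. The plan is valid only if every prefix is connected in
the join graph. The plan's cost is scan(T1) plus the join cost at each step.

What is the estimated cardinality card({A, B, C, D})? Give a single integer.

8000

Tables in S: A(100), B(150), C(20), D(40)
Edges inside S: A-C(d=5), C-D(d=20), D-B(d=15)
numerator = 100 * 150 * 20 * 40 = 12000000
denominator = 5 * 20 * 15 = 1500
card(S) = 12000000 / 1500 = 8000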